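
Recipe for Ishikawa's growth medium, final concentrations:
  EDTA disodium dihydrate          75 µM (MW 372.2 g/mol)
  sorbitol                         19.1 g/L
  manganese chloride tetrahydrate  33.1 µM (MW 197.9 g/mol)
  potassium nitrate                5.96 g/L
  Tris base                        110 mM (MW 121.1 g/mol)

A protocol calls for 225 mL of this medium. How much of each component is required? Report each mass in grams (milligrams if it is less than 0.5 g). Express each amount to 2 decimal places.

EDTA disodium dihydrate 6.28 mg; sorbitol 4.30 g; manganese chloride tetrahydrate 1.47 mg; potassium nitrate 1.34 g; Tris base 3.00 g

Target volume = 225 mL = 0.225 L.
EDTA disodium dihydrate: 75 µmol/L × 372.2 g/mol × 0.225 L ÷ 1000 = 6.28 mg
sorbitol: 19.1 g/L × 0.225 L = 4.30 g
manganese chloride tetrahydrate: 33.1 µmol/L × 197.9 g/mol × 0.225 L ÷ 1000 = 1.47 mg
potassium nitrate: 5.96 g/L × 0.225 L = 1.34 g
Tris base: 110 mmol/L × 121.1 g/mol × 0.225 L ÷ 1000 = 3.00 g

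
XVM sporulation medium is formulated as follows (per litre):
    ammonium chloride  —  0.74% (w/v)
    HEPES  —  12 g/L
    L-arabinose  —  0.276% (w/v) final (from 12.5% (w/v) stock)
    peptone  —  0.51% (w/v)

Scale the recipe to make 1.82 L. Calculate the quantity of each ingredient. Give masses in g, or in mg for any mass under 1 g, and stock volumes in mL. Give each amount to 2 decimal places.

Working volume: 1.82 L.
ammonium chloride: 0.74 g per 100 mL × 1820 mL ÷ 100 = 13.47 g
HEPES: 12 g/L × 1.82 L = 21.84 g
L-arabinose: dilute stock: 0.276% ÷ 12.5% × 1820 mL = 40.19 mL
peptone: 0.51% w/v = 5.1 g/L → 5.1 × 1.82 L = 9.28 g

ammonium chloride 13.47 g; HEPES 21.84 g; L-arabinose 40.19 mL; peptone 9.28 g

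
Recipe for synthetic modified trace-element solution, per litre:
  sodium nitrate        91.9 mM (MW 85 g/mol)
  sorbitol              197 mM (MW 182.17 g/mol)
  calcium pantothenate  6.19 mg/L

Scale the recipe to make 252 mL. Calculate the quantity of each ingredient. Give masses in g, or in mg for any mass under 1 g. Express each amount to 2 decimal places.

Scale factor relative to 1 L: 0.252.
sodium nitrate: 91.9 mmol/L × 85 g/mol × 0.252 L ÷ 1000 = 1.97 g
sorbitol: 197 mmol/L × 182.17 g/mol × 0.252 L ÷ 1000 = 9.04 g
calcium pantothenate: 6.19 mg/L × 0.252 L = 1.56 mg

sodium nitrate 1.97 g; sorbitol 9.04 g; calcium pantothenate 1.56 mg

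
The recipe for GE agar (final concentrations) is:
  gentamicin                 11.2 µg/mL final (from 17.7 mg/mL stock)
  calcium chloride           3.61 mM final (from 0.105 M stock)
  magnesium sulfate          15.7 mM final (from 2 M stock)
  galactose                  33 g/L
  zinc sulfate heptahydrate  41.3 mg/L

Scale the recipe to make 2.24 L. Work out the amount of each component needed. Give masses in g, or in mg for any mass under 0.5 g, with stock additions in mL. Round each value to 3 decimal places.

gentamicin 1.417 mL; calcium chloride 77.013 mL; magnesium sulfate 17.584 mL; galactose 73.920 g; zinc sulfate heptahydrate 92.512 mg

Working volume: 2.24 L.
gentamicin: dilute stock: 11.2 µg/mL × 2240 mL ÷ 17700 µg/mL = 1.417 mL
calcium chloride: V = C2·V2/C1 = 3.61 mM × 2240 mL ÷ 105 mM = 77.013 mL
magnesium sulfate: V = C2·V2/C1 = 15.7 mM × 2240 mL ÷ 2000 mM = 17.584 mL
galactose: 33 g/L × 2.24 L = 73.920 g
zinc sulfate heptahydrate: 41.3 mg/L × 2.24 L = 92.512 mg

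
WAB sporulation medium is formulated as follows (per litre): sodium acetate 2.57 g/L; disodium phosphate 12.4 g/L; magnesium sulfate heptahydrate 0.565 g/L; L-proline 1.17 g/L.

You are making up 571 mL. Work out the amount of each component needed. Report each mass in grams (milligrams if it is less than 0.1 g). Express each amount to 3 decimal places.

Working volume: 571 mL = 0.571 L.
sodium acetate: 2.57 g/L × 0.571 L = 1.467 g
disodium phosphate: 12.4 g/L × 0.571 L = 7.080 g
magnesium sulfate heptahydrate: 0.565 g/L × 0.571 L = 0.323 g
L-proline: 1.17 g/L × 0.571 L = 0.668 g

sodium acetate 1.467 g; disodium phosphate 7.080 g; magnesium sulfate heptahydrate 0.323 g; L-proline 0.668 g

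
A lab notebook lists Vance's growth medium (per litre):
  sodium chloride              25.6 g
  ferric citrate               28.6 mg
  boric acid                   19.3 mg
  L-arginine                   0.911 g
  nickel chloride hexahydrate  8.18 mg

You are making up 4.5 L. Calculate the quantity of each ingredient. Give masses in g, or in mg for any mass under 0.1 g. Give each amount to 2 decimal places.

Scale factor = 4500 mL / 1000 mL = 4.5.
sodium chloride: 25.6 g × (4500 mL / 1000 mL) = 115.20 g
ferric citrate: 28.6 mg × (4500 mL / 1000 mL) = 128.7 mg = 0.13 g
boric acid: 19.3 mg × (4500 mL / 1000 mL) = 86.85 mg
L-arginine: 0.911 g × (4500 mL / 1000 mL) = 4.10 g
nickel chloride hexahydrate: 8.18 mg × (4500 mL / 1000 mL) = 36.81 mg

sodium chloride 115.20 g; ferric citrate 0.13 g; boric acid 86.85 mg; L-arginine 4.10 g; nickel chloride hexahydrate 36.81 mg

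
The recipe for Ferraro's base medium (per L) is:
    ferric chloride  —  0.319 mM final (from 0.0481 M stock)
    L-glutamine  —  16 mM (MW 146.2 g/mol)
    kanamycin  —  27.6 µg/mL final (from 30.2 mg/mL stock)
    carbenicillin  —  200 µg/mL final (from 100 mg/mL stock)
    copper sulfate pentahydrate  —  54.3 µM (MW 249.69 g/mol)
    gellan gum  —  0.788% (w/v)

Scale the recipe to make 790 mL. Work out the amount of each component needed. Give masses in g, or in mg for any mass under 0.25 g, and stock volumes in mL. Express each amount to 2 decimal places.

Working volume: 790 mL = 0.79 L.
ferric chloride: V = C2·V2/C1 = 0.319 mM × 790 mL ÷ 48.1 mM = 5.24 mL
L-glutamine: 16 mmol/L × 146.2 g/mol × 0.79 L ÷ 1000 = 1.85 g
kanamycin: C1V1 = C2V2 → 27.6 µg/mL × 790 mL ÷ 30200 µg/mL = 0.72 mL
carbenicillin: C1V1 = C2V2 → 200 µg/mL × 790 mL ÷ 100000 µg/mL = 1.58 mL
copper sulfate pentahydrate: 54.3 µmol/L × 249.69 g/mol × 0.79 L ÷ 1000 = 10.71 mg
gellan gum: 0.788 g per 100 mL × 790 mL ÷ 100 = 6.23 g

ferric chloride 5.24 mL; L-glutamine 1.85 g; kanamycin 0.72 mL; carbenicillin 1.58 mL; copper sulfate pentahydrate 10.71 mg; gellan gum 6.23 g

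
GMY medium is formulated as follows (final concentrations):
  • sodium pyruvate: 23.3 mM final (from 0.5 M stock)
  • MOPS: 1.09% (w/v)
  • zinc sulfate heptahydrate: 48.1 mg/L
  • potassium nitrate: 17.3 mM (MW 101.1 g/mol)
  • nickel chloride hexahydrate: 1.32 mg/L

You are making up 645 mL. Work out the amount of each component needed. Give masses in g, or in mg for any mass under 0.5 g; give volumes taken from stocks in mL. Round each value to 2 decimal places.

Target volume = 645 mL = 0.645 L.
sodium pyruvate: V = C2·V2/C1 = 23.3 mM × 645 mL ÷ 500 mM = 30.06 mL
MOPS: 1.09 g per 100 mL × 645 mL ÷ 100 = 7.03 g
zinc sulfate heptahydrate: 48.1 mg/L × 0.645 L = 31.02 mg
potassium nitrate: 17.3 mmol/L × 101.1 g/mol × 0.645 L ÷ 1000 = 1.13 g
nickel chloride hexahydrate: 1.32 mg/L × 0.645 L = 0.85 mg

sodium pyruvate 30.06 mL; MOPS 7.03 g; zinc sulfate heptahydrate 31.02 mg; potassium nitrate 1.13 g; nickel chloride hexahydrate 0.85 mg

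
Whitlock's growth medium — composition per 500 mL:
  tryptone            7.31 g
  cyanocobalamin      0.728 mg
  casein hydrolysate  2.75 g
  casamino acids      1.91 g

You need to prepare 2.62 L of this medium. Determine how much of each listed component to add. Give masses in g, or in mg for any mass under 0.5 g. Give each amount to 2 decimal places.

Scale factor = 2620 mL / 500 mL = 5.24.
tryptone: 7.31 g × (2620 mL / 500 mL) = 38.30 g
cyanocobalamin: 0.728 mg × (2620 mL / 500 mL) = 3.81 mg
casein hydrolysate: 2.75 g × (2620 mL / 500 mL) = 14.41 g
casamino acids: 1.91 g × (2620 mL / 500 mL) = 10.01 g

tryptone 38.30 g; cyanocobalamin 3.81 mg; casein hydrolysate 14.41 g; casamino acids 10.01 g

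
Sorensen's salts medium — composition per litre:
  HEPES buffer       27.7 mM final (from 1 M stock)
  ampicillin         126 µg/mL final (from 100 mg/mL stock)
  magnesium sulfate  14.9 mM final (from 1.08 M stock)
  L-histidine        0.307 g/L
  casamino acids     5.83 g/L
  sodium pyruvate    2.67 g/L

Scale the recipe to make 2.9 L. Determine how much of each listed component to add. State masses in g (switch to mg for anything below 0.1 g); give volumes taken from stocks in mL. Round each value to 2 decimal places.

Scale factor relative to 1 L: 2.9.
HEPES buffer: V = C2·V2/C1 = 27.7 mM × 2900 mL ÷ 1000 mM = 80.33 mL
ampicillin: dilute stock: 126 µg/mL × 2900 mL ÷ 100000 µg/mL = 3.65 mL
magnesium sulfate: C1V1 = C2V2 → 14.9 mM × 2900 mL ÷ 1080 mM = 40.01 mL
L-histidine: 0.307 g/L × 2.9 L = 0.89 g
casamino acids: 5.83 g/L × 2.9 L = 16.91 g
sodium pyruvate: 2.67 g/L × 2.9 L = 7.74 g

HEPES buffer 80.33 mL; ampicillin 3.65 mL; magnesium sulfate 40.01 mL; L-histidine 0.89 g; casamino acids 16.91 g; sodium pyruvate 7.74 g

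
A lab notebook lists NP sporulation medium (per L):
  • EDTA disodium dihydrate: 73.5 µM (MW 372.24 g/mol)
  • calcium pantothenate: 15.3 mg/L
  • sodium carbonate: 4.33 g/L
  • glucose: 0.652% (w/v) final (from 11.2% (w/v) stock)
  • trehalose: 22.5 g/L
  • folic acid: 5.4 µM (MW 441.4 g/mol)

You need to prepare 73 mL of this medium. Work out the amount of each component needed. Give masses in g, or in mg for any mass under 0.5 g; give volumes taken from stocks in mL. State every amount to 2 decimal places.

Target volume = 73 mL = 0.073 L.
EDTA disodium dihydrate: 73.5 µmol/L × 372.24 g/mol × 0.073 L ÷ 1000 = 2.00 mg
calcium pantothenate: 15.3 mg/L × 0.073 L = 1.12 mg
sodium carbonate: 4.33 g/L × 0.073 L = 0.31609 g = 316.09 mg
glucose: dilute stock: 0.652% ÷ 11.2% × 73 mL = 4.25 mL
trehalose: 22.5 g/L × 0.073 L = 1.64 g
folic acid: 5.4 µmol/L × 441.4 g/mol × 0.073 L ÷ 1000 = 0.17 mg

EDTA disodium dihydrate 2.00 mg; calcium pantothenate 1.12 mg; sodium carbonate 316.09 mg; glucose 4.25 mL; trehalose 1.64 g; folic acid 0.17 mg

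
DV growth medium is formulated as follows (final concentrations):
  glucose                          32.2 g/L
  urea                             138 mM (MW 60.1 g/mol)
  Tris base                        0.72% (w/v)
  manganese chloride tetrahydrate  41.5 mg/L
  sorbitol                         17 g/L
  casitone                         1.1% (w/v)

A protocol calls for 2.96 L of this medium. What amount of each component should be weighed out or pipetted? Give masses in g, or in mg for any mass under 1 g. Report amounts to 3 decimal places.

Working volume: 2.96 L.
glucose: 32.2 g/L × 2.96 L = 95.312 g
urea: 138 mmol/L × 60.1 g/mol × 2.96 L ÷ 1000 = 24.550 g
Tris base: 0.72% w/v = 7.2 g/L → 7.2 × 2.96 L = 21.312 g
manganese chloride tetrahydrate: 41.5 mg/L × 2.96 L = 122.840 mg
sorbitol: 17 g/L × 2.96 L = 50.320 g
casitone: 1.1 g per 100 mL × 2960 mL ÷ 100 = 32.560 g

glucose 95.312 g; urea 24.550 g; Tris base 21.312 g; manganese chloride tetrahydrate 122.840 mg; sorbitol 50.320 g; casitone 32.560 g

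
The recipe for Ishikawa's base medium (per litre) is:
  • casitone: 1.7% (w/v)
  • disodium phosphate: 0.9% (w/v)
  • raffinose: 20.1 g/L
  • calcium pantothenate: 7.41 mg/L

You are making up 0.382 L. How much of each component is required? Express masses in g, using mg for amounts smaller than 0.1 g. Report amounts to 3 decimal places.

casitone 6.494 g; disodium phosphate 3.438 g; raffinose 7.678 g; calcium pantothenate 2.831 mg

Scale factor relative to 1 L: 0.382.
casitone: 1.7% w/v = 17 g/L → 17 × 0.382 L = 6.494 g
disodium phosphate: 0.9 g per 100 mL × 382 mL ÷ 100 = 3.438 g
raffinose: 20.1 g/L × 0.382 L = 7.678 g
calcium pantothenate: 7.41 mg/L × 0.382 L = 2.831 mg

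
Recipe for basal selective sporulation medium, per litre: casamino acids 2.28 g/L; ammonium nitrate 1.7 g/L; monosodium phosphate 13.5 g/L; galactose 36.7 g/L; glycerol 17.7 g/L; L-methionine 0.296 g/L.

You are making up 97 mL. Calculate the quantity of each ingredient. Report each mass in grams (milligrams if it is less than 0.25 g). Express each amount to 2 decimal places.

casamino acids 221.16 mg; ammonium nitrate 164.90 mg; monosodium phosphate 1.31 g; galactose 3.56 g; glycerol 1.72 g; L-methionine 28.71 mg

Target volume = 97 mL = 0.097 L.
casamino acids: 2.28 g/L × 0.097 L = 0.22116 g = 221.16 mg
ammonium nitrate: 1.7 g/L × 0.097 L = 0.1649 g = 164.90 mg
monosodium phosphate: 13.5 g/L × 0.097 L = 1.31 g
galactose: 36.7 g/L × 0.097 L = 3.56 g
glycerol: 17.7 g/L × 0.097 L = 1.72 g
L-methionine: 0.296 g/L × 0.097 L = 0.028712 g = 28.71 mg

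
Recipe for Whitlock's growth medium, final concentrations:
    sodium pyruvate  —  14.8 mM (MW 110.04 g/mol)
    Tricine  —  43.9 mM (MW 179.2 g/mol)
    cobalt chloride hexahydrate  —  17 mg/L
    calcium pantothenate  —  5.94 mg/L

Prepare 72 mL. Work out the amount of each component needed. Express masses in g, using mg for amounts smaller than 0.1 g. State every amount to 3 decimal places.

sodium pyruvate 0.117 g; Tricine 0.566 g; cobalt chloride hexahydrate 1.224 mg; calcium pantothenate 0.428 mg

Working volume: 72 mL = 0.072 L.
sodium pyruvate: 14.8 mmol/L × 110.04 g/mol × 0.072 L ÷ 1000 = 0.117 g
Tricine: 43.9 mmol/L × 179.2 g/mol × 0.072 L ÷ 1000 = 0.566 g
cobalt chloride hexahydrate: 17 mg/L × 0.072 L = 1.224 mg
calcium pantothenate: 5.94 mg/L × 0.072 L = 0.428 mg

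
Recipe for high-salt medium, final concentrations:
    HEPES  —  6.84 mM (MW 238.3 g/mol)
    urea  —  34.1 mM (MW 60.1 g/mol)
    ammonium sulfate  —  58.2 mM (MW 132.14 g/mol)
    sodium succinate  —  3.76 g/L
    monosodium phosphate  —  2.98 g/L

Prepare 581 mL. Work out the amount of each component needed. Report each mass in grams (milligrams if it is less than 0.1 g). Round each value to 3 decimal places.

HEPES 0.947 g; urea 1.191 g; ammonium sulfate 4.468 g; sodium succinate 2.185 g; monosodium phosphate 1.731 g

Target volume = 581 mL = 0.581 L.
HEPES: 6.84 mmol/L × 238.3 g/mol × 0.581 L ÷ 1000 = 0.947 g
urea: 34.1 mmol/L × 60.1 g/mol × 0.581 L ÷ 1000 = 1.191 g
ammonium sulfate: 58.2 mmol/L × 132.14 g/mol × 0.581 L ÷ 1000 = 4.468 g
sodium succinate: 3.76 g/L × 0.581 L = 2.185 g
monosodium phosphate: 2.98 g/L × 0.581 L = 1.731 g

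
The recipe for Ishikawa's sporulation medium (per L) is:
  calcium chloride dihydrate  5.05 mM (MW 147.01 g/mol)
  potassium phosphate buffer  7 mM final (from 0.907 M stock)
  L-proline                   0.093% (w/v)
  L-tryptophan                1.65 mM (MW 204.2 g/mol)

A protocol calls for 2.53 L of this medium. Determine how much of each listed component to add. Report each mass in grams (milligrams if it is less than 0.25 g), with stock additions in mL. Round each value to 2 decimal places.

calcium chloride dihydrate 1.88 g; potassium phosphate buffer 19.53 mL; L-proline 2.35 g; L-tryptophan 0.85 g

Working volume: 2.53 L.
calcium chloride dihydrate: 5.05 mmol/L × 147.01 g/mol × 2.53 L ÷ 1000 = 1.88 g
potassium phosphate buffer: V = C2·V2/C1 = 7 mM × 2530 mL ÷ 907 mM = 19.53 mL
L-proline: 0.093% w/v = 0.93 g/L → 0.93 × 2.53 L = 2.35 g
L-tryptophan: 1.65 mmol/L × 204.2 g/mol × 2.53 L ÷ 1000 = 0.85 g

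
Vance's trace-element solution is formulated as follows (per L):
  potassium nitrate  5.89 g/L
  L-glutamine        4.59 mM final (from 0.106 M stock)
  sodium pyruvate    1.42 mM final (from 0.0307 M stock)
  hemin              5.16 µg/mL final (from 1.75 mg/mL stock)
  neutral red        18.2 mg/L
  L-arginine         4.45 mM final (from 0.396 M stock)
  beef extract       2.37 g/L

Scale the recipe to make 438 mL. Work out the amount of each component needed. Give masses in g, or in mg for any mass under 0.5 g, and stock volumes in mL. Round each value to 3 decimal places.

Target volume = 438 mL = 0.438 L.
potassium nitrate: 5.89 g/L × 0.438 L = 2.580 g
L-glutamine: V = C2·V2/C1 = 4.59 mM × 438 mL ÷ 106 mM = 18.966 mL
sodium pyruvate: C1V1 = C2V2 → 1.42 mM × 438 mL ÷ 30.7 mM = 20.259 mL
hemin: C1V1 = C2V2 → 5.16 µg/mL × 438 mL ÷ 1750 µg/mL = 1.291 mL
neutral red: 18.2 mg/L × 0.438 L = 7.972 mg
L-arginine: C1V1 = C2V2 → 4.45 mM × 438 mL ÷ 396 mM = 4.922 mL
beef extract: 2.37 g/L × 0.438 L = 1.038 g

potassium nitrate 2.580 g; L-glutamine 18.966 mL; sodium pyruvate 20.259 mL; hemin 1.291 mL; neutral red 7.972 mg; L-arginine 4.922 mL; beef extract 1.038 g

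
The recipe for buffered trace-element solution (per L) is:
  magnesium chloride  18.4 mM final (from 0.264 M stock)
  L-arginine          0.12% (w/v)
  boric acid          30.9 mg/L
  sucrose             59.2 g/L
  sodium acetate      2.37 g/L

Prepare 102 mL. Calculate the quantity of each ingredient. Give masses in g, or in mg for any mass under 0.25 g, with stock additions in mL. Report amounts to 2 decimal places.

Scale factor relative to 1 L: 0.102.
magnesium chloride: C1V1 = C2V2 → 18.4 mM × 102 mL ÷ 264 mM = 7.11 mL
L-arginine: 0.12% w/v = 1.2 g/L → 1.2 × 0.102 L = 0.1224 g = 122.40 mg
boric acid: 30.9 mg/L × 0.102 L = 3.15 mg
sucrose: 59.2 g/L × 0.102 L = 6.04 g
sodium acetate: 2.37 g/L × 0.102 L = 0.24174 g = 241.74 mg

magnesium chloride 7.11 mL; L-arginine 122.40 mg; boric acid 3.15 mg; sucrose 6.04 g; sodium acetate 241.74 mg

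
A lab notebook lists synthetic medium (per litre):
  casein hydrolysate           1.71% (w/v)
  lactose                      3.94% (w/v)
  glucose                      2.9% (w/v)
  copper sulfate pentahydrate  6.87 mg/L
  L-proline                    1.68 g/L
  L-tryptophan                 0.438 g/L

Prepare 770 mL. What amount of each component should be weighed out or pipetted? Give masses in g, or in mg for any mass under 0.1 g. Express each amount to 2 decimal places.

Target volume = 770 mL = 0.77 L.
casein hydrolysate: 1.71 g per 100 mL × 770 mL ÷ 100 = 13.17 g
lactose: 3.94 g per 100 mL × 770 mL ÷ 100 = 30.34 g
glucose: 2.9 g per 100 mL × 770 mL ÷ 100 = 22.33 g
copper sulfate pentahydrate: 6.87 mg/L × 0.77 L = 5.29 mg
L-proline: 1.68 g/L × 0.77 L = 1.29 g
L-tryptophan: 0.438 g/L × 0.77 L = 0.34 g

casein hydrolysate 13.17 g; lactose 30.34 g; glucose 22.33 g; copper sulfate pentahydrate 5.29 mg; L-proline 1.29 g; L-tryptophan 0.34 g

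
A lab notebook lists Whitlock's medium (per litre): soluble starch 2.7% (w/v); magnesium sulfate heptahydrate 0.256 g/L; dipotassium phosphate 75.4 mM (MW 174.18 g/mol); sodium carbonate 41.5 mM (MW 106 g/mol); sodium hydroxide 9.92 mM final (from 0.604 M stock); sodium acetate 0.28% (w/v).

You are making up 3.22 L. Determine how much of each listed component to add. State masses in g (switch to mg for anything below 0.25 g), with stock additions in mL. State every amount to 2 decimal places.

soluble starch 86.94 g; magnesium sulfate heptahydrate 0.82 g; dipotassium phosphate 42.29 g; sodium carbonate 14.16 g; sodium hydroxide 52.88 mL; sodium acetate 9.02 g

Working volume: 3.22 L.
soluble starch: 2.7 g per 100 mL × 3220 mL ÷ 100 = 86.94 g
magnesium sulfate heptahydrate: 0.256 g/L × 3.22 L = 0.82 g
dipotassium phosphate: 75.4 mmol/L × 174.18 g/mol × 3.22 L ÷ 1000 = 42.29 g
sodium carbonate: 41.5 mmol/L × 106 g/mol × 3.22 L ÷ 1000 = 14.16 g
sodium hydroxide: dilute stock: 9.92 mM × 3220 mL ÷ 604 mM = 52.88 mL
sodium acetate: 0.28 g per 100 mL × 3220 mL ÷ 100 = 9.02 g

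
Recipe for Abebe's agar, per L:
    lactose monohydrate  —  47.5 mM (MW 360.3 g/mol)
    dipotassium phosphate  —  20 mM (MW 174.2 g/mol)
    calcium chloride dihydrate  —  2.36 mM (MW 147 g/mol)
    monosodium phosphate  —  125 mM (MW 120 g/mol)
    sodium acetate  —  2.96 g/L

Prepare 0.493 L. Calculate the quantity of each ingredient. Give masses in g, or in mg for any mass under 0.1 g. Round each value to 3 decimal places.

Working volume: 0.493 L.
lactose monohydrate: 47.5 mmol/L × 360.3 g/mol × 0.493 L ÷ 1000 = 8.437 g
dipotassium phosphate: 20 mmol/L × 174.2 g/mol × 0.493 L ÷ 1000 = 1.718 g
calcium chloride dihydrate: 2.36 mmol/L × 147 g/mol × 0.493 L ÷ 1000 = 0.171 g
monosodium phosphate: 125 mmol/L × 120 g/mol × 0.493 L ÷ 1000 = 7.395 g
sodium acetate: 2.96 g/L × 0.493 L = 1.459 g

lactose monohydrate 8.437 g; dipotassium phosphate 1.718 g; calcium chloride dihydrate 0.171 g; monosodium phosphate 7.395 g; sodium acetate 1.459 g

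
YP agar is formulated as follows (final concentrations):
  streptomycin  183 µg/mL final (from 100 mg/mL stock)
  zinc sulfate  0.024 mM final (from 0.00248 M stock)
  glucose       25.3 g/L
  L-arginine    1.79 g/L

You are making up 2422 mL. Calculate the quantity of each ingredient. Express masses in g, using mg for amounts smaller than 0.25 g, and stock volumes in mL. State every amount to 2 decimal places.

streptomycin 4.43 mL; zinc sulfate 23.44 mL; glucose 61.28 g; L-arginine 4.34 g

Scale factor relative to 1 L: 2.422.
streptomycin: dilute stock: 183 µg/mL × 2422 mL ÷ 100000 µg/mL = 4.43 mL
zinc sulfate: dilute stock: 0.024 mM × 2422 mL ÷ 2.48 mM = 23.44 mL
glucose: 25.3 g/L × 2.422 L = 61.28 g
L-arginine: 1.79 g/L × 2.422 L = 4.34 g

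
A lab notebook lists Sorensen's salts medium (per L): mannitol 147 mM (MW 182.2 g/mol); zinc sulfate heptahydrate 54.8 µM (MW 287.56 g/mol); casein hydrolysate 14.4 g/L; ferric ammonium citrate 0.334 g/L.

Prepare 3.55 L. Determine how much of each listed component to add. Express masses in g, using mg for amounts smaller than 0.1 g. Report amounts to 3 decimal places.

mannitol 95.081 g; zinc sulfate heptahydrate 55.942 mg; casein hydrolysate 51.120 g; ferric ammonium citrate 1.186 g

Working volume: 3.55 L.
mannitol: 147 mmol/L × 182.2 g/mol × 3.55 L ÷ 1000 = 95.081 g
zinc sulfate heptahydrate: 54.8 µmol/L × 287.56 g/mol × 3.55 L ÷ 1000 = 55.942 mg
casein hydrolysate: 14.4 g/L × 3.55 L = 51.120 g
ferric ammonium citrate: 0.334 g/L × 3.55 L = 1.186 g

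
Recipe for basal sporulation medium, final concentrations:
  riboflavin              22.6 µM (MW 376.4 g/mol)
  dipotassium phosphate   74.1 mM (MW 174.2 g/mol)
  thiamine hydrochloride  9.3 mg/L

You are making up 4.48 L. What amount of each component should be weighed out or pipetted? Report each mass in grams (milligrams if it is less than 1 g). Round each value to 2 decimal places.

Working volume: 4.48 L.
riboflavin: 22.6 µmol/L × 376.4 g/mol × 4.48 L ÷ 1000 = 38.11 mg
dipotassium phosphate: 74.1 mmol/L × 174.2 g/mol × 4.48 L ÷ 1000 = 57.83 g
thiamine hydrochloride: 9.3 mg/L × 4.48 L = 41.66 mg

riboflavin 38.11 mg; dipotassium phosphate 57.83 g; thiamine hydrochloride 41.66 mg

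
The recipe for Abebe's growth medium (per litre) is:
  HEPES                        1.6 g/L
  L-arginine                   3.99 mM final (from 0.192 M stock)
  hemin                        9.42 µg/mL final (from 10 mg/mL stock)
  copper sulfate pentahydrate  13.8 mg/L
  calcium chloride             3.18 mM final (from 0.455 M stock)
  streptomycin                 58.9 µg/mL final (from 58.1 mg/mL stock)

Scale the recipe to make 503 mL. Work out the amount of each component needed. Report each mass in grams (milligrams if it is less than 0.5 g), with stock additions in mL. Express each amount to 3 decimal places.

Target volume = 503 mL = 0.503 L.
HEPES: 1.6 g/L × 0.503 L = 0.805 g
L-arginine: V = C2·V2/C1 = 3.99 mM × 503 mL ÷ 192 mM = 10.453 mL
hemin: V = C2·V2/C1 = 9.42 µg/mL × 503 mL ÷ 10000 µg/mL = 0.474 mL
copper sulfate pentahydrate: 13.8 mg/L × 0.503 L = 6.941 mg
calcium chloride: V = C2·V2/C1 = 3.18 mM × 503 mL ÷ 455 mM = 3.515 mL
streptomycin: C1V1 = C2V2 → 58.9 µg/mL × 503 mL ÷ 58100 µg/mL = 0.510 mL

HEPES 0.805 g; L-arginine 10.453 mL; hemin 0.474 mL; copper sulfate pentahydrate 6.941 mg; calcium chloride 3.515 mL; streptomycin 0.510 mL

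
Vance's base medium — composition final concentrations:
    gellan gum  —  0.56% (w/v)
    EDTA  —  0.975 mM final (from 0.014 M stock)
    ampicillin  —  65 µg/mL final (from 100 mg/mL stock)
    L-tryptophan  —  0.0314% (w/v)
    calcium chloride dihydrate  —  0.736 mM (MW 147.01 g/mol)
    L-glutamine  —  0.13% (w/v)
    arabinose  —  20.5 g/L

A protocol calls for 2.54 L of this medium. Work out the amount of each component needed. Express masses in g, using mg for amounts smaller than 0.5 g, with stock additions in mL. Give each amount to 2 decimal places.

Working volume: 2.54 L.
gellan gum: 0.56% w/v = 5.6 g/L → 5.6 × 2.54 L = 14.22 g
EDTA: C1V1 = C2V2 → 0.975 mM × 2540 mL ÷ 14 mM = 176.89 mL
ampicillin: dilute stock: 65 µg/mL × 2540 mL ÷ 100000 µg/mL = 1.65 mL
L-tryptophan: 0.0314 g per 100 mL × 2540 mL ÷ 100 = 0.80 g
calcium chloride dihydrate: 0.736 mmol/L × 147.01 mg/mmol × 2.54 L = 274.83 mg
L-glutamine: 0.13 g per 100 mL × 2540 mL ÷ 100 = 3.30 g
arabinose: 20.5 g/L × 2.54 L = 52.07 g

gellan gum 14.22 g; EDTA 176.89 mL; ampicillin 1.65 mL; L-tryptophan 0.80 g; calcium chloride dihydrate 274.83 mg; L-glutamine 3.30 g; arabinose 52.07 g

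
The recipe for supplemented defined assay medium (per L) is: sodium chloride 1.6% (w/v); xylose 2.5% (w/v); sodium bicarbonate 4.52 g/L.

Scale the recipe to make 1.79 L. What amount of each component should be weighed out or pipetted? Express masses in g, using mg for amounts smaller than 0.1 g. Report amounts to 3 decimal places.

Scale factor relative to 1 L: 1.79.
sodium chloride: 1.6 g per 100 mL × 1790 mL ÷ 100 = 28.640 g
xylose: 2.5 g per 100 mL × 1790 mL ÷ 100 = 44.750 g
sodium bicarbonate: 4.52 g/L × 1.79 L = 8.091 g

sodium chloride 28.640 g; xylose 44.750 g; sodium bicarbonate 8.091 g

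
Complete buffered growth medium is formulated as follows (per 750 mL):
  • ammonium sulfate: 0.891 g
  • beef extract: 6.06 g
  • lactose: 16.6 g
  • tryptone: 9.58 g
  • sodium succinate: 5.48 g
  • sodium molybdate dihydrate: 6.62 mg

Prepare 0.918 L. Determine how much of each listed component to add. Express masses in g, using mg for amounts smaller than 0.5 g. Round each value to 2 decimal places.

ammonium sulfate 1.09 g; beef extract 7.42 g; lactose 20.32 g; tryptone 11.73 g; sodium succinate 6.71 g; sodium molybdate dihydrate 8.10 mg

Scale factor = 918 mL / 750 mL = 1.224.
ammonium sulfate: 0.891 g × (918 mL / 750 mL) = 1.09 g
beef extract: 6.06 g × (918 mL / 750 mL) = 7.42 g
lactose: 16.6 g × (918 mL / 750 mL) = 20.32 g
tryptone: 9.58 g × (918 mL / 750 mL) = 11.73 g
sodium succinate: 5.48 g × (918 mL / 750 mL) = 6.71 g
sodium molybdate dihydrate: 6.62 mg × (918 mL / 750 mL) = 8.10 mg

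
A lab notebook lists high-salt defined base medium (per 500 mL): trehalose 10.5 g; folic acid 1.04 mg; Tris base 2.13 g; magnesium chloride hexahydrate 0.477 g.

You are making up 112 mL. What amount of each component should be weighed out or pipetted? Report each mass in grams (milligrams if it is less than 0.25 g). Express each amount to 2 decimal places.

Scale factor = 112 mL / 500 mL = 0.224.
trehalose: 10.5 g × (112 mL / 500 mL) = 2.35 g
folic acid: 1.04 mg × (112 mL / 500 mL) = 0.23 mg
Tris base: 2.13 g × (112 mL / 500 mL) = 0.48 g
magnesium chloride hexahydrate: 0.477 g × (112 mL / 500 mL) = 0.106848 g = 106.85 mg

trehalose 2.35 g; folic acid 0.23 mg; Tris base 0.48 g; magnesium chloride hexahydrate 106.85 mg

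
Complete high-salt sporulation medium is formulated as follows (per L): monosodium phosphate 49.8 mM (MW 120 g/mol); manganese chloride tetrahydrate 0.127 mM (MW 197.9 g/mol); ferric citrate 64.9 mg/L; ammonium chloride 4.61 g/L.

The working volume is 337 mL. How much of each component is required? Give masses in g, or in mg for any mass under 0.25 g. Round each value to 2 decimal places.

monosodium phosphate 2.01 g; manganese chloride tetrahydrate 8.47 mg; ferric citrate 21.87 mg; ammonium chloride 1.55 g

Target volume = 337 mL = 0.337 L.
monosodium phosphate: 49.8 mmol/L × 120 g/mol × 0.337 L ÷ 1000 = 2.01 g
manganese chloride tetrahydrate: 0.127 mmol/L × 197.9 mg/mmol × 0.337 L = 8.47 mg
ferric citrate: 64.9 mg/L × 0.337 L = 21.87 mg
ammonium chloride: 4.61 g/L × 0.337 L = 1.55 g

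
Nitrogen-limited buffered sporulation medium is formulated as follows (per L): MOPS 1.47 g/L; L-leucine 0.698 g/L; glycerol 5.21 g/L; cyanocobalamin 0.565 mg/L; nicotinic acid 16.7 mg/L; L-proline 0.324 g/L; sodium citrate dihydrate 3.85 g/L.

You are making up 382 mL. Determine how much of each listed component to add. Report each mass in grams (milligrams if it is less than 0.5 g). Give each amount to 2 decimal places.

Target volume = 382 mL = 0.382 L.
MOPS: 1.47 g/L × 0.382 L = 0.56 g
L-leucine: 0.698 g/L × 0.382 L = 0.266636 g = 266.64 mg
glycerol: 5.21 g/L × 0.382 L = 1.99 g
cyanocobalamin: 0.565 mg/L × 0.382 L = 0.22 mg
nicotinic acid: 16.7 mg/L × 0.382 L = 6.38 mg
L-proline: 0.324 g/L × 0.382 L = 0.123768 g = 123.77 mg
sodium citrate dihydrate: 3.85 g/L × 0.382 L = 1.47 g

MOPS 0.56 g; L-leucine 266.64 mg; glycerol 1.99 g; cyanocobalamin 0.22 mg; nicotinic acid 6.38 mg; L-proline 123.77 mg; sodium citrate dihydrate 1.47 g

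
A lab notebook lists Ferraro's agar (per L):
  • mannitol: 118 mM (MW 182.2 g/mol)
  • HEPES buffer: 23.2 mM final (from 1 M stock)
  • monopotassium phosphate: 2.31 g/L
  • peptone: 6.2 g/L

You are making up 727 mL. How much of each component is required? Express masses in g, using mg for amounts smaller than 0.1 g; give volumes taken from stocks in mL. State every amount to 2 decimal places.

Working volume: 727 mL = 0.727 L.
mannitol: 118 mmol/L × 182.2 g/mol × 0.727 L ÷ 1000 = 15.63 g
HEPES buffer: dilute stock: 23.2 mM × 727 mL ÷ 1000 mM = 16.87 mL
monopotassium phosphate: 2.31 g/L × 0.727 L = 1.68 g
peptone: 6.2 g/L × 0.727 L = 4.51 g

mannitol 15.63 g; HEPES buffer 16.87 mL; monopotassium phosphate 1.68 g; peptone 4.51 g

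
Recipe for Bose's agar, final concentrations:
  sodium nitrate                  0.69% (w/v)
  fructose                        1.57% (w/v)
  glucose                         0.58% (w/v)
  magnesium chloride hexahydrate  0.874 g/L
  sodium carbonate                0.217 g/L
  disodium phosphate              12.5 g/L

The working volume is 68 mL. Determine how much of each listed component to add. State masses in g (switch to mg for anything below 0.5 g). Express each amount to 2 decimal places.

sodium nitrate 469.20 mg; fructose 1.07 g; glucose 394.40 mg; magnesium chloride hexahydrate 59.43 mg; sodium carbonate 14.76 mg; disodium phosphate 0.85 g

Working volume: 68 mL = 0.068 L.
sodium nitrate: 0.69% w/v = 6.9 g/L → 6.9 × 0.068 L = 0.4692 g = 469.20 mg
fructose: 1.57 g per 100 mL × 68 mL ÷ 100 = 1.07 g
glucose: 0.58 g per 100 mL × 68 mL ÷ 100 = 0.3944 g = 394.40 mg
magnesium chloride hexahydrate: 0.874 g/L × 0.068 L = 0.059432 g = 59.43 mg
sodium carbonate: 0.217 g/L × 0.068 L = 0.014756 g = 14.76 mg
disodium phosphate: 12.5 g/L × 0.068 L = 0.85 g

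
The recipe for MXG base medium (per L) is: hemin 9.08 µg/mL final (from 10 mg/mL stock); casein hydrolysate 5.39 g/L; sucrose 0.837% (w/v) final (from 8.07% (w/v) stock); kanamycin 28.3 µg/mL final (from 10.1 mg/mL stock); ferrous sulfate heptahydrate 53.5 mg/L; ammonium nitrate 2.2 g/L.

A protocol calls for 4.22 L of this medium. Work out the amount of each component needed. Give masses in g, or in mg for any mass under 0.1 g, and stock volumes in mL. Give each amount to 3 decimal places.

Scale factor relative to 1 L: 4.22.
hemin: dilute stock: 9.08 µg/mL × 4220 mL ÷ 10000 µg/mL = 3.832 mL
casein hydrolysate: 5.39 g/L × 4.22 L = 22.746 g
sucrose: V = C2·V2/C1 = 0.837% ÷ 8.07% × 4220 mL = 437.688 mL
kanamycin: dilute stock: 28.3 µg/mL × 4220 mL ÷ 10100 µg/mL = 11.824 mL
ferrous sulfate heptahydrate: 53.5 mg/L × 4.22 L = 225.77 mg = 0.226 g
ammonium nitrate: 2.2 g/L × 4.22 L = 9.284 g

hemin 3.832 mL; casein hydrolysate 22.746 g; sucrose 437.688 mL; kanamycin 11.824 mL; ferrous sulfate heptahydrate 0.226 g; ammonium nitrate 9.284 g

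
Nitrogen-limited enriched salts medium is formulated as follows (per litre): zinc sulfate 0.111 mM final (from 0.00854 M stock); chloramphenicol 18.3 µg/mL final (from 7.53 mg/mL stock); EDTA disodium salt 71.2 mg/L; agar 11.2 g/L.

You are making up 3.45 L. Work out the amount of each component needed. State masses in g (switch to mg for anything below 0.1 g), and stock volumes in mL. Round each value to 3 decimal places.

zinc sulfate 44.842 mL; chloramphenicol 8.384 mL; EDTA disodium salt 0.246 g; agar 38.640 g

Scale factor relative to 1 L: 3.45.
zinc sulfate: dilute stock: 0.111 mM × 3450 mL ÷ 8.54 mM = 44.842 mL
chloramphenicol: V = C2·V2/C1 = 18.3 µg/mL × 3450 mL ÷ 7530 µg/mL = 8.384 mL
EDTA disodium salt: 71.2 mg/L × 3.45 L = 245.64 mg = 0.246 g
agar: 11.2 g/L × 3.45 L = 38.640 g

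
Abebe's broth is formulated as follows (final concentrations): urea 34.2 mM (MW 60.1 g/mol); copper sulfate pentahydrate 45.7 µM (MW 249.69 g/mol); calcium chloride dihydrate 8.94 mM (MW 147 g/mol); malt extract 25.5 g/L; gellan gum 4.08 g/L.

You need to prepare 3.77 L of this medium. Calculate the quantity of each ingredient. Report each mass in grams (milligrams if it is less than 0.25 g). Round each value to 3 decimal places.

Working volume: 3.77 L.
urea: 34.2 mmol/L × 60.1 g/mol × 3.77 L ÷ 1000 = 7.749 g
copper sulfate pentahydrate: 45.7 µmol/L × 249.69 g/mol × 3.77 L ÷ 1000 = 43.019 mg
calcium chloride dihydrate: 8.94 mmol/L × 147 g/mol × 3.77 L ÷ 1000 = 4.954 g
malt extract: 25.5 g/L × 3.77 L = 96.135 g
gellan gum: 4.08 g/L × 3.77 L = 15.382 g

urea 7.749 g; copper sulfate pentahydrate 43.019 mg; calcium chloride dihydrate 4.954 g; malt extract 96.135 g; gellan gum 15.382 g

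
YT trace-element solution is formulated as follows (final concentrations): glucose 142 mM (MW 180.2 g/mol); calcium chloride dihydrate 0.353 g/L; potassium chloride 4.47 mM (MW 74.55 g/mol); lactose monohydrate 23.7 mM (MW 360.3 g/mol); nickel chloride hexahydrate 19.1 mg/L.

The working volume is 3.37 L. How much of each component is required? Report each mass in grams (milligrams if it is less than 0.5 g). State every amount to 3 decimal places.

Scale factor relative to 1 L: 3.37.
glucose: 142 mmol/L × 180.2 g/mol × 3.37 L ÷ 1000 = 86.233 g
calcium chloride dihydrate: 0.353 g/L × 3.37 L = 1.190 g
potassium chloride: 4.47 mmol/L × 74.55 g/mol × 3.37 L ÷ 1000 = 1.123 g
lactose monohydrate: 23.7 mmol/L × 360.3 g/mol × 3.37 L ÷ 1000 = 28.777 g
nickel chloride hexahydrate: 19.1 mg/L × 3.37 L = 64.367 mg

glucose 86.233 g; calcium chloride dihydrate 1.190 g; potassium chloride 1.123 g; lactose monohydrate 28.777 g; nickel chloride hexahydrate 64.367 mg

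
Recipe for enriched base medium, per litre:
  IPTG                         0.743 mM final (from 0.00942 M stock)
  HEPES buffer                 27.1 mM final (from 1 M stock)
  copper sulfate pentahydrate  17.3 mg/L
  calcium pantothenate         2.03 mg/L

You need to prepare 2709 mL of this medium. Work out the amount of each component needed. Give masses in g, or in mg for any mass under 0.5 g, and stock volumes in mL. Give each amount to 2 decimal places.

IPTG 213.67 mL; HEPES buffer 73.41 mL; copper sulfate pentahydrate 46.87 mg; calcium pantothenate 5.50 mg

Working volume: 2709 mL = 2.709 L.
IPTG: V = C2·V2/C1 = 0.743 mM × 2709 mL ÷ 9.42 mM = 213.67 mL
HEPES buffer: C1V1 = C2V2 → 27.1 mM × 2709 mL ÷ 1000 mM = 73.41 mL
copper sulfate pentahydrate: 17.3 mg/L × 2.709 L = 46.87 mg
calcium pantothenate: 2.03 mg/L × 2.709 L = 5.50 mg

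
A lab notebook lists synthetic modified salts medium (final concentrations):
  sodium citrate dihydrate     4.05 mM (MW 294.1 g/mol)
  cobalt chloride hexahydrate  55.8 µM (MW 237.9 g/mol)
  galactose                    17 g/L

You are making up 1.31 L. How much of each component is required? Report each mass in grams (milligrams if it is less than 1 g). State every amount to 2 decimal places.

sodium citrate dihydrate 1.56 g; cobalt chloride hexahydrate 17.39 mg; galactose 22.27 g

Scale factor relative to 1 L: 1.31.
sodium citrate dihydrate: 4.05 mmol/L × 294.1 g/mol × 1.31 L ÷ 1000 = 1.56 g
cobalt chloride hexahydrate: 55.8 µmol/L × 237.9 g/mol × 1.31 L ÷ 1000 = 17.39 mg
galactose: 17 g/L × 1.31 L = 22.27 g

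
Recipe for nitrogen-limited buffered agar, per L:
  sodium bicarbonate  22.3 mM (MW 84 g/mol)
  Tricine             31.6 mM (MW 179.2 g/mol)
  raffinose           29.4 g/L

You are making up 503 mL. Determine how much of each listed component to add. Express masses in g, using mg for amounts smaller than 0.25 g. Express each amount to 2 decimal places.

Scale factor relative to 1 L: 0.503.
sodium bicarbonate: 22.3 mmol/L × 84 g/mol × 0.503 L ÷ 1000 = 0.94 g
Tricine: 31.6 mmol/L × 179.2 g/mol × 0.503 L ÷ 1000 = 2.85 g
raffinose: 29.4 g/L × 0.503 L = 14.79 g

sodium bicarbonate 0.94 g; Tricine 2.85 g; raffinose 14.79 g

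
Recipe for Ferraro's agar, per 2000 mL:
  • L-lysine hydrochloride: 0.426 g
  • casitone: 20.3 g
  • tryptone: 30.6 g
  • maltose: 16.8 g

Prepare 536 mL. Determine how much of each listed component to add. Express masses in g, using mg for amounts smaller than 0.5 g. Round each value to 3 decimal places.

Scale factor = 536 mL / 2000 mL = 0.268.
L-lysine hydrochloride: 0.426 g × (536 mL / 2000 mL) = 0.114168 g = 114.168 mg
casitone: 20.3 g × (536 mL / 2000 mL) = 5.440 g
tryptone: 30.6 g × (536 mL / 2000 mL) = 8.201 g
maltose: 16.8 g × (536 mL / 2000 mL) = 4.502 g

L-lysine hydrochloride 114.168 mg; casitone 5.440 g; tryptone 8.201 g; maltose 4.502 g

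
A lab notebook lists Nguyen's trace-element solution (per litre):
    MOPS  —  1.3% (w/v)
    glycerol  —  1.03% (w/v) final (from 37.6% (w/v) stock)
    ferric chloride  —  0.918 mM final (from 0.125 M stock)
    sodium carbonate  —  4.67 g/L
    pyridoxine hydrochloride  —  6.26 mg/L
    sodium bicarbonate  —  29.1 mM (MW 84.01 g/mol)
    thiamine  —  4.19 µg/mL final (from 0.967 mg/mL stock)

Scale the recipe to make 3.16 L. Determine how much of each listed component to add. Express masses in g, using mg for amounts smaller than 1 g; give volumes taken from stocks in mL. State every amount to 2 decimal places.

MOPS 41.08 g; glycerol 86.56 mL; ferric chloride 23.21 mL; sodium carbonate 14.76 g; pyridoxine hydrochloride 19.78 mg; sodium bicarbonate 7.73 g; thiamine 13.69 mL

Working volume: 3.16 L.
MOPS: 1.3 g per 100 mL × 3160 mL ÷ 100 = 41.08 g
glycerol: V = C2·V2/C1 = 1.03% ÷ 37.6% × 3160 mL = 86.56 mL
ferric chloride: dilute stock: 0.918 mM × 3160 mL ÷ 125 mM = 23.21 mL
sodium carbonate: 4.67 g/L × 3.16 L = 14.76 g
pyridoxine hydrochloride: 6.26 mg/L × 3.16 L = 19.78 mg
sodium bicarbonate: 29.1 mmol/L × 84.01 g/mol × 3.16 L ÷ 1000 = 7.73 g
thiamine: dilute stock: 4.19 µg/mL × 3160 mL ÷ 967 µg/mL = 13.69 mL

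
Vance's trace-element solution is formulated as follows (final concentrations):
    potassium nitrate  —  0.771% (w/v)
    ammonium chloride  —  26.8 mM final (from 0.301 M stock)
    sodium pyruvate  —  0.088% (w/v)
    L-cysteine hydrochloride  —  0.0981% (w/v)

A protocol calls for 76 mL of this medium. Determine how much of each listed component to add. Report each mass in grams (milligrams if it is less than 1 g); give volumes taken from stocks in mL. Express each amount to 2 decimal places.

Scale factor relative to 1 L: 0.076.
potassium nitrate: 0.771% w/v = 7.71 g/L → 7.71 × 0.076 L = 0.58596 g = 585.96 mg
ammonium chloride: C1V1 = C2V2 → 26.8 mM × 76 mL ÷ 301 mM = 6.77 mL
sodium pyruvate: 0.088% w/v = 0.88 g/L → 0.88 × 0.076 L = 0.06688 g = 66.88 mg
L-cysteine hydrochloride: 0.0981 g per 100 mL × 76 mL ÷ 100 = 0.074556 g = 74.56 mg

potassium nitrate 585.96 mg; ammonium chloride 6.77 mL; sodium pyruvate 66.88 mg; L-cysteine hydrochloride 74.56 mg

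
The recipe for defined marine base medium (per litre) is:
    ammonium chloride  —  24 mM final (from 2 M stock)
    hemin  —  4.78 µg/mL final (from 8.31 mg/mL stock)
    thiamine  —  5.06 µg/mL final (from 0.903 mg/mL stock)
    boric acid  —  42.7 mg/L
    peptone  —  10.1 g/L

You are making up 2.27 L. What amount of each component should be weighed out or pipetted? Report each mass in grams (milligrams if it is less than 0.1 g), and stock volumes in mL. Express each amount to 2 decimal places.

Working volume: 2.27 L.
ammonium chloride: dilute stock: 24 mM × 2270 mL ÷ 2000 mM = 27.24 mL
hemin: V = C2·V2/C1 = 4.78 µg/mL × 2270 mL ÷ 8310 µg/mL = 1.31 mL
thiamine: V = C2·V2/C1 = 5.06 µg/mL × 2270 mL ÷ 903 µg/mL = 12.72 mL
boric acid: 42.7 mg/L × 2.27 L = 96.93 mg
peptone: 10.1 g/L × 2.27 L = 22.93 g

ammonium chloride 27.24 mL; hemin 1.31 mL; thiamine 12.72 mL; boric acid 96.93 mg; peptone 22.93 g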